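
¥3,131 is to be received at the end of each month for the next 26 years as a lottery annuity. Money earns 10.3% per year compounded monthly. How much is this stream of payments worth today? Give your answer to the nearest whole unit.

¥339,428

This is an ordinary annuity: 312 payments of ¥3,131 at the end of each month.
Periodic rate r = 0.103/12 per month; n is counted in months.
PV = PMT × [(1 − (1+r)^−n)/r] = 3,131 × [1 − (1+r)^−312] / r = ¥339,428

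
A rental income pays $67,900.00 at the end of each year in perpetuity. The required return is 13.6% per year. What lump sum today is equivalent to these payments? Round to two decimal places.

$499,264.71

Periodic rate r = 0.136 per year.
Level perpetuity: PV = PMT / r = 67,900 / (0.136) = $499,264.71.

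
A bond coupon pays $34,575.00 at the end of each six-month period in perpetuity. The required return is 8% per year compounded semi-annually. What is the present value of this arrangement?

$864,375.00

Periodic rate r = 0.08/2 per half-year.
Level perpetuity: PV = PMT / r = 34,575 / (0.08/2) = $864,375.00.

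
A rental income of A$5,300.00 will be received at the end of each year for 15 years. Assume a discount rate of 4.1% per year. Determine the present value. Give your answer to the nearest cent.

A$58,517.54

This is an ordinary annuity: 15 payments of A$5,300.00 at the end of each year.
Periodic rate r = 0.041 per year.
PV = PMT × [(1 − (1+r)^−n)/r] = 5,300 × [1 − (1+r)^−15] / r = A$58,517.54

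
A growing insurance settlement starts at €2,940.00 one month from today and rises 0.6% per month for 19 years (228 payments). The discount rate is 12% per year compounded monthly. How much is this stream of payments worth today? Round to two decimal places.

Periodic rate r = 0.12/12 per month; n is counted in months.
Growing ordinary annuity: PV = PMT₁ × [1 − ((1+g)/(1+r))^n] / (r − g) = 2,940 × [1 − ((1+0.006)/(1+r))^228] / (r − 0.006) = €437,591.26.

€437,591.26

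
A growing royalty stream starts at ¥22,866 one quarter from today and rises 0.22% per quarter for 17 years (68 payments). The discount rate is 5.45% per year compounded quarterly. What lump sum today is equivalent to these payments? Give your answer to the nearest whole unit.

Periodic rate r = 0.0545/4 per quarter; n is counted in quarters.
Growing ordinary annuity: PV = PMT₁ × [1 − ((1+g)/(1+r))^n] / (r − g) = 22,866 × [1 − ((1+0.0022)/(1+r))^68] / (r − 0.0022) = ¥1,075,476.

¥1,075,476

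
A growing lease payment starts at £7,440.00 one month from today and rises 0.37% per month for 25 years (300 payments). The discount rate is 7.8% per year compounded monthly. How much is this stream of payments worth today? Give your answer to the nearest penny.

Periodic rate r = 0.078/12 per month; n is counted in months.
Growing ordinary annuity: PV = PMT₁ × [1 − ((1+g)/(1+r))^n] / (r − g) = 7,440 × [1 − ((1+0.0037)/(1+r))^300] / (r − 0.0037) = £1,505,127.20.

£1,505,127.20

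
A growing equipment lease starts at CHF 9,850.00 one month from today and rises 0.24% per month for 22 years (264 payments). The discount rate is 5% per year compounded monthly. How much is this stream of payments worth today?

CHF 2,072,880.14

Periodic rate r = 0.05/12 per month; n is counted in months.
Growing ordinary annuity: PV = PMT₁ × [1 − ((1+g)/(1+r))^n] / (r − g) = 9,850 × [1 − ((1+0.0024)/(1+r))^264] / (r − 0.0024) = CHF 2,072,880.14.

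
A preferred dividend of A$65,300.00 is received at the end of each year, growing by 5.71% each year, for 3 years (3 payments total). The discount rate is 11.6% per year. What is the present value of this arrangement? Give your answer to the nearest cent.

Periodic rate r = 0.116 per year.
Growing ordinary annuity: PV = PMT₁ × [1 − ((1+g)/(1+r))^n] / (r − g) = 65,300 × [1 − ((1+0.0571)/(1+r))^3] / (r − 0.0571) = A$166,436.13.

A$166,436.13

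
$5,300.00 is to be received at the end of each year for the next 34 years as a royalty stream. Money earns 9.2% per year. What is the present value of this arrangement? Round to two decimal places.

This is an ordinary annuity: 34 payments of $5,300.00 at the end of each year.
Periodic rate r = 0.092 per year.
PV = PMT × [(1 − (1+r)^−n)/r] = 5,300 × [1 − (1+r)^−34] / r = $54,718.56

$54,718.56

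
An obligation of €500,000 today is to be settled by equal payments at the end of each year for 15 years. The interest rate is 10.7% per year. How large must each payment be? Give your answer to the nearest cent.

€68,384.90

Level ordinary annuity; solve PV = PMT × [(1 − (1+r)^−n)/r] for PMT.
Periodic rate r = 0.107 per year.
With n = 15: PMT = 500,000 / ([(1 − (1+r)^−n)/r]) = €68,384.90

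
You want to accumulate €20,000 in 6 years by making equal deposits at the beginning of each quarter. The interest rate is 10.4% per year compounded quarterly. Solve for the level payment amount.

Level annuity due; solve FV = PMT × [((1+r)^n − 1)/r] × (1+r) for PMT.
Periodic rate r = 0.104/4 per quarter; n is counted in quarters.
With n = 24: PMT = 20,000 / ([((1+r)^n − 1)/r] × (1+r)) = €595.17

€595.17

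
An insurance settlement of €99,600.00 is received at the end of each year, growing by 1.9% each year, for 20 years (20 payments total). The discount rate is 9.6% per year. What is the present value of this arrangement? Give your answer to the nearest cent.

€992,177.30

Periodic rate r = 0.096 per year.
Growing ordinary annuity: PV = PMT₁ × [1 − ((1+g)/(1+r))^n] / (r − g) = 99,600 × [1 − ((1+0.019)/(1+r))^20] / (r − 0.019) = €992,177.30.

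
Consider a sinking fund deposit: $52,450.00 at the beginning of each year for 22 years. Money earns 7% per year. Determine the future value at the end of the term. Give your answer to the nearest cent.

This is an annuity due: 22 deposits of $52,450.00 at the beginning of each year.
Periodic rate r = 0.07 per year.
FV = PMT × [((1+r)^n − 1)/r] × (1+r) = 52,450 × [(1+r)^22 − 1] / r × (1+r) = $2,750,275.59

$2,750,275.59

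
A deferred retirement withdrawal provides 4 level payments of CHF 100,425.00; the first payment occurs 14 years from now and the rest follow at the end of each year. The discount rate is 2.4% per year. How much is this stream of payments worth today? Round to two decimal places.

Ordinary annuity of 4 payments, first payment at period 14.
Periodic rate r = 0.024 per year.
The ordinary-annuity PV formula values the stream one period before the first payment (period 13); discount that back 13 periods:
PV₀ = 100,425 × [1 − (1+r)^−4] / r × (1+r)^−13 = CHF 278,230.78

CHF 278,230.78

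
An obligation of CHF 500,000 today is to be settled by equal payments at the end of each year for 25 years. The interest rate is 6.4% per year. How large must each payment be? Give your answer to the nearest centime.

Level ordinary annuity; solve PV = PMT × [(1 − (1+r)^−n)/r] for PMT.
Periodic rate r = 0.064 per year.
With n = 25: PMT = 500,000 / ([(1 − (1+r)^−n)/r]) = CHF 40,612.24

CHF 40,612.24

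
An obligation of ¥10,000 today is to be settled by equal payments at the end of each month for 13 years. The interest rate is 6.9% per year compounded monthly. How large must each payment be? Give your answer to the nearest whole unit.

¥97

Level ordinary annuity; solve PV = PMT × [(1 − (1+r)^−n)/r] for PMT.
Periodic rate r = 0.069/12 per month; n is counted in months.
With n = 156: PMT = 10,000 / ([(1 − (1+r)^−n)/r]) = ¥97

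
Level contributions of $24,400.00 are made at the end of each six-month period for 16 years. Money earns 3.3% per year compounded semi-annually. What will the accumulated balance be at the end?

This is an ordinary annuity: 32 deposits of $24,400.00 at the end of each six-month period.
Periodic rate r = 0.033/2 per half-year; n is counted in half-years.
FV = PMT × [((1+r)^n − 1)/r] = 24,400 × [(1+r)^32 − 1] / r = $1,017,772.86

$1,017,772.86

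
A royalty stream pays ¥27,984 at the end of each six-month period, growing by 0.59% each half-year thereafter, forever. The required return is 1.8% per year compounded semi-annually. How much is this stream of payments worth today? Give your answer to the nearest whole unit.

Periodic rate r = 0.018/2 per half-year.
Growing perpetuity (Gordon): PV = PMT₁ / (r − g) = 27,984 / (r − 0.0059) = ¥9,027,097.

¥9,027,097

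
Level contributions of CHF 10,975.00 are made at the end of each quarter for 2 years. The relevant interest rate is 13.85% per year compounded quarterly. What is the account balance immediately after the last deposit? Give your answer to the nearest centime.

This is an ordinary annuity: 8 deposits of CHF 10,975.00 at the end of each quarter.
Periodic rate r = 0.1385/4 per quarter; n is counted in quarters.
FV = PMT × [((1+r)^n − 1)/r] = 10,975 × [(1+r)^8 − 1] / r = CHF 99,209.89

CHF 99,209.89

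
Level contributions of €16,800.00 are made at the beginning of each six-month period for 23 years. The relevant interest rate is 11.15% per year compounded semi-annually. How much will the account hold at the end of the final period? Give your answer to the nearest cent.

This is an annuity due: 46 deposits of €16,800.00 at the beginning of each six-month period.
Periodic rate r = 0.1115/2 per half-year; n is counted in half-years.
FV = PMT × [((1+r)^n − 1)/r] × (1+r) = 16,800 × [(1+r)^46 − 1] / r × (1+r) = €3,540,506.99

€3,540,506.99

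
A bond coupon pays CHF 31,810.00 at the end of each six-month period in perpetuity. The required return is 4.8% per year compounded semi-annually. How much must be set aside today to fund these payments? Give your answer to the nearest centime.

Periodic rate r = 0.048/2 per half-year.
Level perpetuity: PV = PMT / r = 31,810 / (0.048/2) = CHF 1,325,416.67.

CHF 1,325,416.67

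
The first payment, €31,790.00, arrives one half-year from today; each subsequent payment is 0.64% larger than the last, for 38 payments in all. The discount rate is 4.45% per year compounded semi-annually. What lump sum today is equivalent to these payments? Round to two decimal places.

€898,099.52

Periodic rate r = 0.0445/2 per half-year; n is counted in half-years.
Growing ordinary annuity: PV = PMT₁ × [1 − ((1+g)/(1+r))^n] / (r − g) = 31,790 × [1 − ((1+0.0064)/(1+r))^38] / (r − 0.0064) = €898,099.52.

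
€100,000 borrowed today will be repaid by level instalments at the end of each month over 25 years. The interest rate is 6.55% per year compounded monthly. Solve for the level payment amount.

Level ordinary annuity; solve PV = PMT × [(1 − (1+r)^−n)/r] for PMT.
Periodic rate r = 0.0655/12 per month; n is counted in months.
With n = 300: PMT = 100,000 / ([(1 − (1+r)^−n)/r]) = €678.33

€678.33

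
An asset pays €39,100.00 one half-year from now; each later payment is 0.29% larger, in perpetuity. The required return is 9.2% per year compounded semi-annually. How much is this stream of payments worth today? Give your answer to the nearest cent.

€907,192.58

Periodic rate r = 0.092/2 per half-year.
Growing perpetuity (Gordon): PV = PMT₁ / (r − g) = 39,100 / (r − 0.0029) = €907,192.58.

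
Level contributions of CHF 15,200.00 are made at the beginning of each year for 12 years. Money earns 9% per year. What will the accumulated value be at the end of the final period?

This is an annuity due: 12 deposits of CHF 15,200.00 at the beginning of each year.
Periodic rate r = 0.09 per year.
FV = PMT × [((1+r)^n − 1)/r] × (1+r) = 15,200 × [(1+r)^12 − 1] / r × (1+r) = CHF 333,691.45

CHF 333,691.45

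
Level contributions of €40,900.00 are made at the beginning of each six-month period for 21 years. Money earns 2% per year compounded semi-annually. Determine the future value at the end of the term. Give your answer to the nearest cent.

€2,143,069.18

This is an annuity due: 42 deposits of €40,900.00 at the beginning of each six-month period.
Periodic rate r = 0.02/2 per half-year; n is counted in half-years.
FV = PMT × [((1+r)^n − 1)/r] × (1+r) = 40,900 × [(1+r)^42 − 1] / r × (1+r) = €2,143,069.18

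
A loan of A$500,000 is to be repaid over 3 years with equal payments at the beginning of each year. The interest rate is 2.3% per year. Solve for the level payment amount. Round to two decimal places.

Level annuity due; solve PV = PMT × [(1 − (1+r)^−n)/r] × (1+r) for PMT.
Periodic rate r = 0.023 per year.
With n = 3: PMT = 500,000 / ([(1 − (1+r)^−n)/r] × (1+r)) = A$170,470.62

A$170,470.62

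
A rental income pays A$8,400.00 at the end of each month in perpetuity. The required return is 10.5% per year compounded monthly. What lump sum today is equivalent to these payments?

Periodic rate r = 0.105/12 per month.
Level perpetuity: PV = PMT / r = 8,400 / (0.105/12) = A$960,000.00.

A$960,000.00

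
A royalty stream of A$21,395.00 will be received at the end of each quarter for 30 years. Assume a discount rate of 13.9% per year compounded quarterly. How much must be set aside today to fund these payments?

A$605,471.58

This is an ordinary annuity: 120 payments of A$21,395.00 at the end of each quarter.
Periodic rate r = 0.139/4 per quarter; n is counted in quarters.
PV = PMT × [(1 − (1+r)^−n)/r] = 21,395 × [1 − (1+r)^−120] / r = A$605,471.58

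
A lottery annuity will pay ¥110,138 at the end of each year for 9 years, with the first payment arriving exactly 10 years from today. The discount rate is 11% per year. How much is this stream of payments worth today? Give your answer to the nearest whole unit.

Ordinary annuity of 9 payments, first payment at period 10.
Periodic rate r = 0.11 per year.
The ordinary-annuity PV formula values the stream one period before the first payment (period 9); discount that back 9 periods:
PV₀ = 110,138 × [1 − (1+r)^−9] / r × (1+r)^−9 = ¥238,401

¥238,401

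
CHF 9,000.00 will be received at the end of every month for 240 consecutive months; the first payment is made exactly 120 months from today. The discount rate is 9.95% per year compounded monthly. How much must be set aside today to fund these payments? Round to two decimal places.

Ordinary annuity of 240 payments, first payment at period 120.
Periodic rate r = 0.0995/12 per month; n is counted in months.
The ordinary-annuity PV formula values the stream one period before the first payment (period 119); discount that back 119 periods:
PV₀ = 9,000 × [1 − (1+r)^−240] / r × (1+r)^−119 = CHF 350,302.02

CHF 350,302.02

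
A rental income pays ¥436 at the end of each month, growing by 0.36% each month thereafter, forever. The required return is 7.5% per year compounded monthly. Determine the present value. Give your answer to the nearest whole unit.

Periodic rate r = 0.075/12 per month.
Growing perpetuity (Gordon): PV = PMT₁ / (r − g) = 436 / (r − 0.0036) = ¥164,528.

¥164,528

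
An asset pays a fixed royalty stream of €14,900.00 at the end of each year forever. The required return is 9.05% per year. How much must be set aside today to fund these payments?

€164,640.88

Periodic rate r = 0.0905 per year.
Level perpetuity: PV = PMT / r = 14,900 / (0.0905) = €164,640.88.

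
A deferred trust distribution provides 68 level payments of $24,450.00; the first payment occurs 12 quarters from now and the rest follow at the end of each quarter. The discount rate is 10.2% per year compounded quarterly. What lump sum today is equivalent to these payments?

$595,686.67

Ordinary annuity of 68 payments, first payment at period 12.
Periodic rate r = 0.102/4 per quarter; n is counted in quarters.
The ordinary-annuity PV formula values the stream one period before the first payment (period 11); discount that back 11 periods:
PV₀ = 24,450 × [1 − (1+r)^−68] / r × (1+r)^−11 = $595,686.67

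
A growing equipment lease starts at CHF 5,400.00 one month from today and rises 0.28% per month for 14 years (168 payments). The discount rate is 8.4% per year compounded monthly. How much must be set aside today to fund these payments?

CHF 648,625.35

Periodic rate r = 0.084/12 per month; n is counted in months.
Growing ordinary annuity: PV = PMT₁ × [1 − ((1+g)/(1+r))^n] / (r − g) = 5,400 × [1 − ((1+0.0028)/(1+r))^168] / (r − 0.0028) = CHF 648,625.35.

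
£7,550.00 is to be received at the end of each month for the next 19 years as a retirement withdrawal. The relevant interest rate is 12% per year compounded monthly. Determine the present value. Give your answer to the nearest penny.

£676,895.92

This is an ordinary annuity: 228 payments of £7,550.00 at the end of each month.
Periodic rate r = 0.12/12 per month; n is counted in months.
PV = PMT × [(1 − (1+r)^−n)/r] = 7,550 × [1 − (1+r)^−228] / r = £676,895.92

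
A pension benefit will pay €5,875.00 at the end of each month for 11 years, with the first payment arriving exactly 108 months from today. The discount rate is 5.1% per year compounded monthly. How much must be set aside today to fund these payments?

Ordinary annuity of 132 payments, first payment at period 108.
Periodic rate r = 0.051/12 per month; n is counted in months.
The ordinary-annuity PV formula values the stream one period before the first payment (period 107); discount that back 107 periods:
PV₀ = 5,875 × [1 − (1+r)^−132] / r × (1+r)^−107 = €376,424.94

€376,424.94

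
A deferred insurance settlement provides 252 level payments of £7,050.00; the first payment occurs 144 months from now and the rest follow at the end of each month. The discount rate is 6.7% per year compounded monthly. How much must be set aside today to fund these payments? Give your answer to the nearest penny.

£429,513.94

Ordinary annuity of 252 payments, first payment at period 144.
Periodic rate r = 0.067/12 per month; n is counted in months.
The ordinary-annuity PV formula values the stream one period before the first payment (period 143); discount that back 143 periods:
PV₀ = 7,050 × [1 − (1+r)^−252] / r × (1+r)^−143 = £429,513.94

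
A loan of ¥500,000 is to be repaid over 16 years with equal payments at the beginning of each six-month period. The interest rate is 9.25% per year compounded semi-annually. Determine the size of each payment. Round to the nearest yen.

¥28,905

Level annuity due; solve PV = PMT × [(1 − (1+r)^−n)/r] × (1+r) for PMT.
Periodic rate r = 0.0925/2 per half-year; n is counted in half-years.
With n = 32: PMT = 500,000 / ([(1 − (1+r)^−n)/r] × (1+r)) = ¥28,905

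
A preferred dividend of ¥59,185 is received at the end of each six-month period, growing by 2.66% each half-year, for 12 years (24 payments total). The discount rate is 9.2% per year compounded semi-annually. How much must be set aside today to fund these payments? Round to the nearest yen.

Periodic rate r = 0.092/2 per half-year; n is counted in half-years.
Growing ordinary annuity: PV = PMT₁ × [1 − ((1+g)/(1+r))^n] / (r − g) = 59,185 × [1 − ((1+0.0266)/(1+r))^24] / (r − 0.0266) = ¥1,104,160.

¥1,104,160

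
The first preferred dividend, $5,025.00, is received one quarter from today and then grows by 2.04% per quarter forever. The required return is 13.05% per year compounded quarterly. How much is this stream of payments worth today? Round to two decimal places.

$411,042.94

Periodic rate r = 0.1305/4 per quarter.
Growing perpetuity (Gordon): PV = PMT₁ / (r − g) = 5,025 / (r − 0.0204) = $411,042.94.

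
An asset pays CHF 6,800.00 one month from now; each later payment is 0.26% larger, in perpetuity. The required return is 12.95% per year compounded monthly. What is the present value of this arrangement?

CHF 830,111.90

Periodic rate r = 0.1295/12 per month.
Growing perpetuity (Gordon): PV = PMT₁ / (r − g) = 6,800 / (r − 0.0026) = CHF 830,111.90.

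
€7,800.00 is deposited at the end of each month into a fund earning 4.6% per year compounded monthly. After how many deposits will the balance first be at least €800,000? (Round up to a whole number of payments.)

87 payments

Periodic rate r = 0.046/12 per month; n is counted in months.
Ordinary annuity FV: 800,000 = 7,800 × [((1+r)^n − 1)/r].
(1+r)^n = 1 + 800,000 × r / 7,800, so n = ln(1 + 800,000·r/7,800) / ln(1+r) = 86.66.
Round up to a whole number of payments: n = 87.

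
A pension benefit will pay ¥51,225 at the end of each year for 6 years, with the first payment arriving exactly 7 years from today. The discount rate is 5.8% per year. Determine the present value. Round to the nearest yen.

Ordinary annuity of 6 payments, first payment at period 7.
Periodic rate r = 0.058 per year.
The ordinary-annuity PV formula values the stream one period before the first payment (period 6); discount that back 6 periods:
PV₀ = 51,225 × [1 − (1+r)^−6] / r × (1+r)^−6 = ¥180,730

¥180,730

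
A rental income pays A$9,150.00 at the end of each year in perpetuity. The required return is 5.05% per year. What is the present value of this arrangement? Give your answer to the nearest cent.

Periodic rate r = 0.0505 per year.
Level perpetuity: PV = PMT / r = 9,150 / (0.0505) = A$181,188.12.

A$181,188.12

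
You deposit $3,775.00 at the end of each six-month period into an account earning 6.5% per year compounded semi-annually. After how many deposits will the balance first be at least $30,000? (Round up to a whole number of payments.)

8 payments

Periodic rate r = 0.065/2 per half-year; n is counted in half-years.
Ordinary annuity FV: 30,000 = 3,775 × [((1+r)^n − 1)/r].
(1+r)^n = 1 + 30,000 × r / 3,775, so n = ln(1 + 30,000·r/3,775) / ln(1+r) = 7.18.
Round up to a whole number of payments: n = 8.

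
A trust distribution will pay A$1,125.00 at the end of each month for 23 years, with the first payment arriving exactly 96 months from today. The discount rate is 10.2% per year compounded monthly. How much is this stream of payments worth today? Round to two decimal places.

Ordinary annuity of 276 payments, first payment at period 96.
Periodic rate r = 0.102/12 per month; n is counted in months.
The ordinary-annuity PV formula values the stream one period before the first payment (period 95); discount that back 95 periods:
PV₀ = 1,125 × [1 − (1+r)^−276] / r × (1+r)^−95 = A$53,499.81

A$53,499.81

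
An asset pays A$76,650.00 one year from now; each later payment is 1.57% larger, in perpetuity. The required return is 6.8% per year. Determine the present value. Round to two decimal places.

Periodic rate r = 0.068 per year.
Growing perpetuity (Gordon): PV = PMT₁ / (r − g) = 76,650 / (r − 0.0157) = A$1,465,583.17.

A$1,465,583.17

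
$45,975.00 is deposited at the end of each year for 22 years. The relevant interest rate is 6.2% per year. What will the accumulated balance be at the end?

This is an ordinary annuity: 22 deposits of $45,975.00 at the end of each year.
Periodic rate r = 0.062 per year.
FV = PMT × [((1+r)^n − 1)/r] = 45,975 × [(1+r)^22 − 1] / r = $2,043,751.31

$2,043,751.31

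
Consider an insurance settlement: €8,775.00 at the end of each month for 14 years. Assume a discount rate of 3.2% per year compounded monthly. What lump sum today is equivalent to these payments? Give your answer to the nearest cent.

€1,186,975.30

This is an ordinary annuity: 168 payments of €8,775.00 at the end of each month.
Periodic rate r = 0.032/12 per month; n is counted in months.
PV = PMT × [(1 − (1+r)^−n)/r] = 8,775 × [1 − (1+r)^−168] / r = €1,186,975.30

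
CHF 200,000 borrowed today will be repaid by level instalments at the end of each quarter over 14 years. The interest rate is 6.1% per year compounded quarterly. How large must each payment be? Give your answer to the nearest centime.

CHF 5,336.48

Level ordinary annuity; solve PV = PMT × [(1 − (1+r)^−n)/r] for PMT.
Periodic rate r = 0.061/4 per quarter; n is counted in quarters.
With n = 56: PMT = 200,000 / ([(1 − (1+r)^−n)/r]) = CHF 5,336.48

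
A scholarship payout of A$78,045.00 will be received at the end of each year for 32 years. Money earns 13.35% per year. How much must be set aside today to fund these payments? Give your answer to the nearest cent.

This is an ordinary annuity: 32 payments of A$78,045.00 at the end of each year.
Periodic rate r = 0.1335 per year.
PV = PMT × [(1 − (1+r)^−n)/r] = 78,045 × [1 − (1+r)^−32] / r = A$574,005.05

A$574,005.05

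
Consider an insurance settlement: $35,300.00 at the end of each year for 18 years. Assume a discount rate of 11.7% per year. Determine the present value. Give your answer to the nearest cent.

$260,534.58

This is an ordinary annuity: 18 payments of $35,300.00 at the end of each year.
Periodic rate r = 0.117 per year.
PV = PMT × [(1 − (1+r)^−n)/r] = 35,300 × [1 − (1+r)^−18] / r = $260,534.58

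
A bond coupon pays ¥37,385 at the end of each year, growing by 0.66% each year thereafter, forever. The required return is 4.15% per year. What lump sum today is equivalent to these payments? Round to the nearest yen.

¥1,071,203

Periodic rate r = 0.0415 per year.
Growing perpetuity (Gordon): PV = PMT₁ / (r − g) = 37,385 / (r − 0.0066) = ¥1,071,203.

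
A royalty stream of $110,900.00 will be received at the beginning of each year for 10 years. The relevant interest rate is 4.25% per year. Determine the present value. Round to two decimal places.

$926,164.68

This is an annuity due: 10 payments of $110,900.00 at the beginning of each year.
Periodic rate r = 0.0425 per year.
PV = PMT × [(1 − (1+r)^−n)/r] × (1+r) = 110,900 × [1 − (1+r)^−10] / r × (1+r) = $926,164.68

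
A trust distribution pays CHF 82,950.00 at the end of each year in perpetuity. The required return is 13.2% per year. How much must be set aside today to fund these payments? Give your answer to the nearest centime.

CHF 628,409.09

Periodic rate r = 0.132 per year.
Level perpetuity: PV = PMT / r = 82,950 / (0.132) = CHF 628,409.09.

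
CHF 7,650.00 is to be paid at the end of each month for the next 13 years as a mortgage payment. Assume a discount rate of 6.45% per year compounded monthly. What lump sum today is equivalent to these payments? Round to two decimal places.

CHF 806,515.67

This is an ordinary annuity: 156 payments of CHF 7,650.00 at the end of each month.
Periodic rate r = 0.0645/12 per month; n is counted in months.
PV = PMT × [(1 − (1+r)^−n)/r] = 7,650 × [1 − (1+r)^−156] / r = CHF 806,515.67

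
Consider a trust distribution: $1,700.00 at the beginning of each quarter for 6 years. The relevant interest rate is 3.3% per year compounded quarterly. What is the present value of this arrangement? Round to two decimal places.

$37,181.57

This is an annuity due: 24 payments of $1,700.00 at the beginning of each quarter.
Periodic rate r = 0.033/4 per quarter; n is counted in quarters.
PV = PMT × [(1 − (1+r)^−n)/r] × (1+r) = 1,700 × [1 − (1+r)^−24] / r × (1+r) = $37,181.57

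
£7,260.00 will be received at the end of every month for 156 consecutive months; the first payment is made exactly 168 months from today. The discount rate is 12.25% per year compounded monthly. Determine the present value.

£103,677.64

Ordinary annuity of 156 payments, first payment at period 168.
Periodic rate r = 0.1225/12 per month; n is counted in months.
The ordinary-annuity PV formula values the stream one period before the first payment (period 167); discount that back 167 periods:
PV₀ = 7,260 × [1 − (1+r)^−156] / r × (1+r)^−167 = £103,677.64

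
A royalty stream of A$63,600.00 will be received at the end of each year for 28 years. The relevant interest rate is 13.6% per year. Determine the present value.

A$454,484.97

This is an ordinary annuity: 28 payments of A$63,600.00 at the end of each year.
Periodic rate r = 0.136 per year.
PV = PMT × [(1 − (1+r)^−n)/r] = 63,600 × [1 − (1+r)^−28] / r = A$454,484.97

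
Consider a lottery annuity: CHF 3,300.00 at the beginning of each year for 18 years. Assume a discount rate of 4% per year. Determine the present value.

This is an annuity due: 18 payments of CHF 3,300.00 at the beginning of each year.
Periodic rate r = 0.04 per year.
PV = PMT × [(1 − (1+r)^−n)/r] × (1+r) = 3,300 × [1 − (1+r)^−18] / r × (1+r) = CHF 43,446.71

CHF 43,446.71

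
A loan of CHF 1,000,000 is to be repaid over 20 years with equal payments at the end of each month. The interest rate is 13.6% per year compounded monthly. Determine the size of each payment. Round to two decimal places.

Level ordinary annuity; solve PV = PMT × [(1 − (1+r)^−n)/r] for PMT.
Periodic rate r = 0.136/12 per month; n is counted in months.
With n = 240: PMT = 1,000,000 / ([(1 − (1+r)^−n)/r]) = CHF 12,145.77

CHF 12,145.77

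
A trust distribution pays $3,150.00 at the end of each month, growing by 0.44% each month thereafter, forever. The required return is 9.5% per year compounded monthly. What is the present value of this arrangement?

$895,734.60

Periodic rate r = 0.095/12 per month.
Growing perpetuity (Gordon): PV = PMT₁ / (r − g) = 3,150 / (r − 0.0044) = $895,734.60.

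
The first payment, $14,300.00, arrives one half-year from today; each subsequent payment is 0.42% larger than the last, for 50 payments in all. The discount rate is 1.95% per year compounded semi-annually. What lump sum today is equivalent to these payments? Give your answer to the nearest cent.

$620,612.77

Periodic rate r = 0.0195/2 per half-year; n is counted in half-years.
Growing ordinary annuity: PV = PMT₁ × [1 − ((1+g)/(1+r))^n] / (r − g) = 14,300 × [1 − ((1+0.0042)/(1+r))^50] / (r − 0.0042) = $620,612.77.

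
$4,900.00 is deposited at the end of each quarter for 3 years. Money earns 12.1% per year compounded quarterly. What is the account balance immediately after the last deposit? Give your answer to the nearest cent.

This is an ordinary annuity: 12 deposits of $4,900.00 at the end of each quarter.
Periodic rate r = 0.121/4 per quarter; n is counted in quarters.
FV = PMT × [((1+r)^n − 1)/r] = 4,900 × [(1+r)^12 − 1] / r = $69,639.79

$69,639.79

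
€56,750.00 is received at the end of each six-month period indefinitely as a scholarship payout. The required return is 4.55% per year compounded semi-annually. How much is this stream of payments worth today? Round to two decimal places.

€2,494,505.49

Periodic rate r = 0.0455/2 per half-year.
Level perpetuity: PV = PMT / r = 56,750 / (0.0455/2) = €2,494,505.49.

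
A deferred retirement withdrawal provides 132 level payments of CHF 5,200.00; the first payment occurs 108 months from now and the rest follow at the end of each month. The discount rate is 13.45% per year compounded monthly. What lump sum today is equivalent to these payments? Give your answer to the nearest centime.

CHF 108,445.40

Ordinary annuity of 132 payments, first payment at period 108.
Periodic rate r = 0.1345/12 per month; n is counted in months.
The ordinary-annuity PV formula values the stream one period before the first payment (period 107); discount that back 107 periods:
PV₀ = 5,200 × [1 − (1+r)^−132] / r × (1+r)^−107 = CHF 108,445.40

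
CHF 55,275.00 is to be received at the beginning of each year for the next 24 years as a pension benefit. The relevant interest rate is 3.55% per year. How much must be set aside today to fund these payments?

CHF 914,329.14

This is an annuity due: 24 payments of CHF 55,275.00 at the beginning of each year.
Periodic rate r = 0.0355 per year.
PV = PMT × [(1 − (1+r)^−n)/r] × (1+r) = 55,275 × [1 − (1+r)^−24] / r × (1+r) = CHF 914,329.14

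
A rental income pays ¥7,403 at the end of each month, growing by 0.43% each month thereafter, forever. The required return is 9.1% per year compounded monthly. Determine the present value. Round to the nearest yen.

Periodic rate r = 0.091/12 per month.
Growing perpetuity (Gordon): PV = PMT₁ / (r − g) = 7,403 / (r − 0.0043) = ¥2,254,721.

¥2,254,721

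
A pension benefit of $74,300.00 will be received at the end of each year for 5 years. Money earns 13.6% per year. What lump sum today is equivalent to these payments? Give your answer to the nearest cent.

$257,549.42

This is an ordinary annuity: 5 payments of $74,300.00 at the end of each year.
Periodic rate r = 0.136 per year.
PV = PMT × [(1 − (1+r)^−n)/r] = 74,300 × [1 − (1+r)^−5] / r = $257,549.42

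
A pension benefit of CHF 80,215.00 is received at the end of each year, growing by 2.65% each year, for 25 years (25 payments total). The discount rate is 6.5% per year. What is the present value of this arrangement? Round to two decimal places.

Periodic rate r = 0.065 per year.
Growing ordinary annuity: PV = PMT₁ × [1 − ((1+g)/(1+r))^n] / (r − g) = 80,215 × [1 − ((1+0.0265)/(1+r))^25] / (r − 0.0265) = CHF 1,253,601.25.

CHF 1,253,601.25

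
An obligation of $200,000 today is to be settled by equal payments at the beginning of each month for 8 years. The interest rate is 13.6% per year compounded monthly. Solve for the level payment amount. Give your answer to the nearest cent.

$3,390.50

Level annuity due; solve PV = PMT × [(1 − (1+r)^−n)/r] × (1+r) for PMT.
Periodic rate r = 0.136/12 per month; n is counted in months.
With n = 96: PMT = 200,000 / ([(1 − (1+r)^−n)/r] × (1+r)) = $3,390.50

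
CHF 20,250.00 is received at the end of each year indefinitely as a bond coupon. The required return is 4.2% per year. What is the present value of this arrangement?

CHF 482,142.86

Periodic rate r = 0.042 per year.
Level perpetuity: PV = PMT / r = 20,250 / (0.042) = CHF 482,142.86.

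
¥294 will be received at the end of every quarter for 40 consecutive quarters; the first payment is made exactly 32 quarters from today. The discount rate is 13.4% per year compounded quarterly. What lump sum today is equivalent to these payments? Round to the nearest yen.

Ordinary annuity of 40 payments, first payment at period 32.
Periodic rate r = 0.134/4 per quarter; n is counted in quarters.
The ordinary-annuity PV formula values the stream one period before the first payment (period 31); discount that back 31 periods:
PV₀ = 294 × [1 − (1+r)^−40] / r × (1+r)^−31 = ¥2,314

¥2,314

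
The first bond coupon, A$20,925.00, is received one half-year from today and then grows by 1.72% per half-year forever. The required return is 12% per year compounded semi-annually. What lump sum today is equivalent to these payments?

A$488,901.87

Periodic rate r = 0.12/2 per half-year.
Growing perpetuity (Gordon): PV = PMT₁ / (r − g) = 20,925 / (r − 0.0172) = A$488,901.87.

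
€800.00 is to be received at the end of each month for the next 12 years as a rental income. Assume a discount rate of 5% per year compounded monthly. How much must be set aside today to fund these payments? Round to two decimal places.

€86,496.73

This is an ordinary annuity: 144 payments of €800.00 at the end of each month.
Periodic rate r = 0.05/12 per month; n is counted in months.
PV = PMT × [(1 − (1+r)^−n)/r] = 800 × [1 − (1+r)^−144] / r = €86,496.73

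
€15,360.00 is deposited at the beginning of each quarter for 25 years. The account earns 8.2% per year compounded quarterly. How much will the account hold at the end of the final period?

This is an annuity due: 100 deposits of €15,360.00 at the beginning of each quarter.
Periodic rate r = 0.082/4 per quarter; n is counted in quarters.
FV = PMT × [((1+r)^n − 1)/r] × (1+r) = 15,360 × [(1+r)^100 − 1] / r × (1+r) = €5,053,070.99

€5,053,070.99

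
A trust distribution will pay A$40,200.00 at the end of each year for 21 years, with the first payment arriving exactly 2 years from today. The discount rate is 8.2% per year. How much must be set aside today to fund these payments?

Ordinary annuity of 21 payments, first payment at period 2.
Periodic rate r = 0.082 per year.
The ordinary-annuity PV formula values the stream one period before the first payment (period 1); discount that back 1 periods:
PV₀ = 40,200 × [1 − (1+r)^−21] / r × (1+r)^−1 = A$366,511.50

A$366,511.50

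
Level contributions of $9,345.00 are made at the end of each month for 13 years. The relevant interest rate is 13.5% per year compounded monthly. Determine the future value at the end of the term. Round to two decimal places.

$3,926,607.53

This is an ordinary annuity: 156 deposits of $9,345.00 at the end of each month.
Periodic rate r = 0.135/12 per month; n is counted in months.
FV = PMT × [((1+r)^n − 1)/r] = 9,345 × [(1+r)^156 − 1] / r = $3,926,607.53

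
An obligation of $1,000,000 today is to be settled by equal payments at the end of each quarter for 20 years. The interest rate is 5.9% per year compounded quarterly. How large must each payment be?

$21,374.90

Level ordinary annuity; solve PV = PMT × [(1 − (1+r)^−n)/r] for PMT.
Periodic rate r = 0.059/4 per quarter; n is counted in quarters.
With n = 80: PMT = 1,000,000 / ([(1 − (1+r)^−n)/r]) = $21,374.90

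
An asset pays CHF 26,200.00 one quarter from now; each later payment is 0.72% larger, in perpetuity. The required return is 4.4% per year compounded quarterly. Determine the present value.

Periodic rate r = 0.044/4 per quarter.
Growing perpetuity (Gordon): PV = PMT₁ / (r − g) = 26,200 / (r − 0.0072) = CHF 6,894,736.84.

CHF 6,894,736.84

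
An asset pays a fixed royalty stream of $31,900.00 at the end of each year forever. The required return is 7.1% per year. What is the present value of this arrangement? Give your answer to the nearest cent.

Periodic rate r = 0.071 per year.
Level perpetuity: PV = PMT / r = 31,900 / (0.071) = $449,295.77.

$449,295.77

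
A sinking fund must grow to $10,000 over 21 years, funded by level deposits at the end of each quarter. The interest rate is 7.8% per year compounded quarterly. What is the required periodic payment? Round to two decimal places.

Level ordinary annuity; solve FV = PMT × [((1+r)^n − 1)/r] for PMT.
Periodic rate r = 0.078/4 per quarter; n is counted in quarters.
With n = 84: PMT = 10,000 / ([((1+r)^n − 1)/r]) = $47.98

$47.98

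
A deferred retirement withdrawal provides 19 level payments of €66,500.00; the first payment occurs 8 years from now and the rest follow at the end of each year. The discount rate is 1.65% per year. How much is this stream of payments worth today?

€960,490.45

Ordinary annuity of 19 payments, first payment at period 8.
Periodic rate r = 0.0165 per year.
The ordinary-annuity PV formula values the stream one period before the first payment (period 7); discount that back 7 periods:
PV₀ = 66,500 × [1 − (1+r)^−19] / r × (1+r)^−7 = €960,490.45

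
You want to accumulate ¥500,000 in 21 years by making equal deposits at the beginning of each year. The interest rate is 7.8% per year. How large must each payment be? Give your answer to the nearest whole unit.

Level annuity due; solve FV = PMT × [((1+r)^n − 1)/r] × (1+r) for PMT.
Periodic rate r = 0.078 per year.
With n = 21: PMT = 500,000 / ([((1+r)^n − 1)/r] × (1+r)) = ¥9,417

¥9,417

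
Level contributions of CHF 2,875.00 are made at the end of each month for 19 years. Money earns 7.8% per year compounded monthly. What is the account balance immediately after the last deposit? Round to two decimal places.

This is an ordinary annuity: 228 deposits of CHF 2,875.00 at the end of each month.
Periodic rate r = 0.078/12 per month; n is counted in months.
FV = PMT × [((1+r)^n − 1)/r] = 2,875 × [(1+r)^228 − 1] / r = CHF 1,495,301.36

CHF 1,495,301.36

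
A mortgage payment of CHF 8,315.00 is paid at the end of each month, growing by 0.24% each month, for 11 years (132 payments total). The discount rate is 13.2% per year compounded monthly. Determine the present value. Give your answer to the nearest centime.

CHF 653,798.06

Periodic rate r = 0.132/12 per month; n is counted in months.
Growing ordinary annuity: PV = PMT₁ × [1 − ((1+g)/(1+r))^n] / (r − g) = 8,315 × [1 − ((1+0.0024)/(1+r))^132] / (r − 0.0024) = CHF 653,798.06.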